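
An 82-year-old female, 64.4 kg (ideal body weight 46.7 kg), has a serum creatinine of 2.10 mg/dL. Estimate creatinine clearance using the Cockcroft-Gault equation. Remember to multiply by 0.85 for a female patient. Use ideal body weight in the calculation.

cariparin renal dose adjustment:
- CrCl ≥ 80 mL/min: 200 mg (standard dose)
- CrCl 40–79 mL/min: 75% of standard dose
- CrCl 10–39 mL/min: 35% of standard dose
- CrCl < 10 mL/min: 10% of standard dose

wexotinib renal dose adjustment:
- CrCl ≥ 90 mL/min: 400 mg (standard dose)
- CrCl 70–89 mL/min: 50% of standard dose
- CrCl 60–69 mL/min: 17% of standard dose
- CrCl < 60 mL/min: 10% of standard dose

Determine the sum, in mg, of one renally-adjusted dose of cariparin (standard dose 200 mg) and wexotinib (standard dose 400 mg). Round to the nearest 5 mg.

CrCl = (140 − 82) × 46.7 / (72 × 2.1) × 0.85 = 2708.6 / 151.20 × 0.85 ≈ 15.2 mL/min
CrCl ≈ 15 mL/min.
cariparin: 10–39 mL/min → 35% of 200 mg = 70 mg.
wexotinib: < 60 mL/min → 10% of 400 mg = 40 mg.
Total = 70 + 40 = 110 mg.

110 mg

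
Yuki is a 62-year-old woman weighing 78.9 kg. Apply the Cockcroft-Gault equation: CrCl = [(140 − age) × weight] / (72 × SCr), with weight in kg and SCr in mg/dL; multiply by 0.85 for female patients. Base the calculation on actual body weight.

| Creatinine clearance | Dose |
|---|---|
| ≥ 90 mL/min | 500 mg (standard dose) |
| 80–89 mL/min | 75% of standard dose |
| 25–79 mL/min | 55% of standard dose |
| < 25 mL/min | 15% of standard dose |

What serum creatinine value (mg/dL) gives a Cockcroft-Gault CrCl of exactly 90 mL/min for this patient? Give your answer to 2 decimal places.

Standard dose requires CrCl ≥ 90 mL/min.
Set (140 − 62) × 78.9 × 0.85 / (72 × SCr) = 90
SCr = (140 − 62) × 78.9 × 0.85 / (72 × 90) = 0.807 mg/dL

0.81 mg/dL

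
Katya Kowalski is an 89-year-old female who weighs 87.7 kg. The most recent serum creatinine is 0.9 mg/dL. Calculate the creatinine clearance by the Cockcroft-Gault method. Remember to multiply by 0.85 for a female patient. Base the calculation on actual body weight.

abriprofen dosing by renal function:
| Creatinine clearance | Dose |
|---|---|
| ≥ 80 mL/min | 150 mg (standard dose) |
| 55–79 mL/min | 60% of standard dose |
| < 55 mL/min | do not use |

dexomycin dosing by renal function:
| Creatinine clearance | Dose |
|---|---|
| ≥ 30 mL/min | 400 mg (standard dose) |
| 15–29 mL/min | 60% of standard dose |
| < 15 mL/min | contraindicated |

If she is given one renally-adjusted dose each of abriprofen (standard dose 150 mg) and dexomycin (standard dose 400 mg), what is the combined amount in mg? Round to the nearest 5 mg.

490 mg

CrCl = (140 − 89) × 87.7 / (72 × 0.9) × 0.85 = 4472.7 / 64.80 × 0.85 ≈ 58.7 mL/min
CrCl ≈ 59 mL/min.
abriprofen: 55–79 mL/min → 60% of 150 mg = 90 mg.
dexomycin: ≥ 30 mL/min → 100% of 400 mg = 400 mg.
Total = 90 + 400 = 490 mg.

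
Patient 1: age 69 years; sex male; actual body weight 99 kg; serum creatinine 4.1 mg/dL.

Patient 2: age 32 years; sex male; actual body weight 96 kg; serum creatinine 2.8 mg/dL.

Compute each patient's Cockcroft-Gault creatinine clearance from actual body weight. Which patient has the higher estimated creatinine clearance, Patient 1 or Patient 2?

Patient 1: CrCl = (140 − 69) × 99 / (72 × 4.1) = 7029.0 / 295.20 ≈ 23.8 mL/min
Patient 2: CrCl = (140 − 32) × 96 / (72 × 2.8) = 10368.0 / 201.60 ≈ 51.4 mL/min
23.8 vs 51.4 mL/min → Patient 2 is higher.

Patient 2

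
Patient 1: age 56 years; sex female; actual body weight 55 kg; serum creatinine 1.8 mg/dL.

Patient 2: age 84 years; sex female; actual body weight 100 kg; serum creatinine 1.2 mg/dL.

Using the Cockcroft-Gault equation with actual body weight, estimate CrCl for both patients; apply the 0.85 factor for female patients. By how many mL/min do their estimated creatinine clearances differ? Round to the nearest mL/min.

25 mL/min

Patient 1: CrCl = (140 − 56) × 55 / (72 × 1.8) × 0.85 = 4620.0 / 129.60 × 0.85 ≈ 30.3 mL/min
Patient 2: CrCl = (140 − 84) × 100 / (72 × 1.2) × 0.85 = 5600.0 / 86.40 × 0.85 ≈ 55.1 mL/min
|30.3 − 55.1| = 24.8 mL/min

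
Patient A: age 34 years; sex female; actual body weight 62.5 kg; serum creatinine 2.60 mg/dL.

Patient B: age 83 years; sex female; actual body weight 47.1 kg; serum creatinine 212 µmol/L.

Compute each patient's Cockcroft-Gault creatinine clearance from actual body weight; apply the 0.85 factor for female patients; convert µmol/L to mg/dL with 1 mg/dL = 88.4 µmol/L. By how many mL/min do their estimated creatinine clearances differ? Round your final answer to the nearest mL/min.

Patient A: CrCl = (140 − 34) × 62.5 / (72 × 2.6) × 0.85 = 6625.0 / 187.20 × 0.85 ≈ 30.1 mL/min
Patient B: SCr = 212 / 88.4 = 2.398 mg/dL
Patient B: CrCl = (140 − 83) × 47.1 / (72 × 2.398) × 0.85 = 2684.7 / 172.66 × 0.85 ≈ 13.2 mL/min
|30.1 − 13.2| = 16.9 mL/min

17 mL/min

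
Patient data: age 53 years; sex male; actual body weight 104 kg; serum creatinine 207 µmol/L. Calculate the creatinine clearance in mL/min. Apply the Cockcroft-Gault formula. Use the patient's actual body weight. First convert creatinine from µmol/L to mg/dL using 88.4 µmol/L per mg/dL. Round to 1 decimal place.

SCr = 207 / 88.4 = 2.342 mg/dL
CrCl = (140 − 53) × 104 / (72 × 2.342) = 9048.0 / 168.62 ≈ 53.7 mL/min

53.7 mL/min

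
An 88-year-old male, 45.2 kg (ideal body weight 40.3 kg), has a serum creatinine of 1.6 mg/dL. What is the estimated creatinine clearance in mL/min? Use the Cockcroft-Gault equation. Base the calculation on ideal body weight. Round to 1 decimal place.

CrCl = (140 − 88) × 40.3 / (72 × 1.6) = 2095.6 / 115.20 ≈ 18.2 mL/min

18.2 mL/min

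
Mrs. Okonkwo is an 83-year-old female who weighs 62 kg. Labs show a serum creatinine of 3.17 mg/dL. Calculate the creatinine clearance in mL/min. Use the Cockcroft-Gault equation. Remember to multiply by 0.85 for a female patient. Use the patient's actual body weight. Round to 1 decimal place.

13.2 mL/min

CrCl = (140 − 83) × 62 / (72 × 3.17) × 0.85 = 3534.0 / 228.24 × 0.85 ≈ 13.2 mL/min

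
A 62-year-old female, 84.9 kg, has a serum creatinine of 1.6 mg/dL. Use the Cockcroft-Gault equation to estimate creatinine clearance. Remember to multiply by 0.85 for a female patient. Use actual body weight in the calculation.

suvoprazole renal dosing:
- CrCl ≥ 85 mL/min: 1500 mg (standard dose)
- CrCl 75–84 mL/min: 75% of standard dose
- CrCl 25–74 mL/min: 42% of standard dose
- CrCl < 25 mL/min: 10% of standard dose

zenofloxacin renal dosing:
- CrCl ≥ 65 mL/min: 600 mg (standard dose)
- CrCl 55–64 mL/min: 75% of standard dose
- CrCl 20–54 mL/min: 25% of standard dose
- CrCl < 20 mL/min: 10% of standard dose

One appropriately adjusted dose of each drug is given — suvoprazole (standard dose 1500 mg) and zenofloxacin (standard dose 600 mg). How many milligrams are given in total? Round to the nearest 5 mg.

780 mg

CrCl = (140 − 62) × 84.9 / (72 × 1.6) × 0.85 = 6622.2 / 115.20 × 0.85 ≈ 48.9 mL/min
CrCl ≈ 49 mL/min.
suvoprazole: 25–74 mL/min → 42% of 1500 mg = 630 mg.
zenofloxacin: 20–54 mL/min → 25% of 600 mg = 150 mg.
Total = 630 + 150 = 780 mg.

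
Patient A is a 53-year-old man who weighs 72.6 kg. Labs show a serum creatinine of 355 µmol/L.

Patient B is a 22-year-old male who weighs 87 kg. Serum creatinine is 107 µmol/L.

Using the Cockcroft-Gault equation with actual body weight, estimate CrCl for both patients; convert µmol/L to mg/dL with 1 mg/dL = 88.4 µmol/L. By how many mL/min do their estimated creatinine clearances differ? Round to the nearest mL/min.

96 mL/min

Patient A: SCr = 355 / 88.4 = 4.016 mg/dL
Patient A: CrCl = (140 − 53) × 72.6 / (72 × 4.016) = 6316.2 / 289.15 ≈ 21.8 mL/min
Patient B: SCr = 107 / 88.4 = 1.21 mg/dL
Patient B: CrCl = (140 − 22) × 87 / (72 × 1.21) = 10266.0 / 87.12 ≈ 117.8 mL/min
|21.8 − 117.8| = 96.0 mL/min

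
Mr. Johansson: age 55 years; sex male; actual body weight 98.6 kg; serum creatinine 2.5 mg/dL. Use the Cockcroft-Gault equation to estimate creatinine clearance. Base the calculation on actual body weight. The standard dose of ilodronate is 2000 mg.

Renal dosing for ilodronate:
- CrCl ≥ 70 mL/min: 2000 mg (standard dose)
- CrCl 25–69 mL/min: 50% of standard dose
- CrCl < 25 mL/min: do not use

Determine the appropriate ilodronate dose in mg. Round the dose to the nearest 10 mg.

1000 mg

CrCl = (140 − 55) × 98.6 / (72 × 2.5) = 8381.0 / 180.00 ≈ 46.6 mL/min
CrCl ≈ 47 mL/min → bracket 25–69 mL/min.
50% of 2000 mg = 1000 mg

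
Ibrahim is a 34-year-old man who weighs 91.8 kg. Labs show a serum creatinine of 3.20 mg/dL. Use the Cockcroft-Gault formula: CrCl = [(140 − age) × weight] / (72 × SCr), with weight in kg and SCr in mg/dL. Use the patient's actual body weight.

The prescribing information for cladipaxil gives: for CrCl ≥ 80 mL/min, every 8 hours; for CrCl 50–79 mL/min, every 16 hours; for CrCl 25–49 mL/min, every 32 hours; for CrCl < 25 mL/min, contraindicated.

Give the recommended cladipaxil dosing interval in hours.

every 32 hours

CrCl = (140 − 34) × 91.8 / (72 × 3.2) = 9730.8 / 230.40 ≈ 42.2 mL/min
CrCl ≈ 42 mL/min → bracket 25–49 mL/min → every 32 hours.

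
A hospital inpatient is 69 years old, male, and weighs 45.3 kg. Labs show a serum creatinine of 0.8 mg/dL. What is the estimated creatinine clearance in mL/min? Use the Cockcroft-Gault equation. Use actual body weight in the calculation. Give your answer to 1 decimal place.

55.8 mL/min

CrCl = (140 − 69) × 45.3 / (72 × 0.8) = 3216.3 / 57.60 ≈ 55.8 mL/min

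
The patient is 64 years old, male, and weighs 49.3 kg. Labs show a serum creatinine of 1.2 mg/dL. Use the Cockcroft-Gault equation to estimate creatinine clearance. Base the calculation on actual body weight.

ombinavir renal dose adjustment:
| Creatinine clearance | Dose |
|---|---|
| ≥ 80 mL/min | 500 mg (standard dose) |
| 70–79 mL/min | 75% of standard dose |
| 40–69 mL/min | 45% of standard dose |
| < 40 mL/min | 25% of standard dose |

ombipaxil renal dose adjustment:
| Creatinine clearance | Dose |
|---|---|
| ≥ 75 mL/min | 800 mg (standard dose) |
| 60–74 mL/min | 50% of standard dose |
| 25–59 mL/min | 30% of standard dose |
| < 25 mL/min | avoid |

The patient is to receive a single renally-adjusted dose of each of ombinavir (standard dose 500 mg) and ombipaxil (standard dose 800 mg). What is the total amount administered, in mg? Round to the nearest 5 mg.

CrCl = (140 − 64) × 49.3 / (72 × 1.2) = 3746.8 / 86.40 ≈ 43.4 mL/min
CrCl ≈ 43 mL/min.
ombinavir: 40–69 mL/min → 45% of 500 mg = 225 mg.
ombipaxil: 25–59 mL/min → 30% of 800 mg = 240 mg.
Total = 225 + 240 = 465 mg.

465 mg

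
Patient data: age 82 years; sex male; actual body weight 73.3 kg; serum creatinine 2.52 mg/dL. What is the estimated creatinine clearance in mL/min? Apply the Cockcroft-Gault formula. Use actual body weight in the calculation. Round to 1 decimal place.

CrCl = (140 − 82) × 73.3 / (72 × 2.52) = 4251.4 / 181.44 ≈ 23.4 mL/min

23.4 mL/min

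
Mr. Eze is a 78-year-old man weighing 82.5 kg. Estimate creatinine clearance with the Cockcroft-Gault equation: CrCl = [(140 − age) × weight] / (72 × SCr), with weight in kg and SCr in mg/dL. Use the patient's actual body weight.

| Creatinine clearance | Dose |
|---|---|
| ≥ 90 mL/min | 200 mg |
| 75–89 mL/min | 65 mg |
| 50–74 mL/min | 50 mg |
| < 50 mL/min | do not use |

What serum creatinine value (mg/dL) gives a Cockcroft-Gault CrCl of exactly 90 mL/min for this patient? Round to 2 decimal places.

Standard dose requires CrCl ≥ 90 mL/min.
Set (140 − 78) × 82.5 / (72 × SCr) = 90
SCr = (140 − 78) × 82.5 / (72 × 90) = 0.789 mg/dL

0.79 mg/dL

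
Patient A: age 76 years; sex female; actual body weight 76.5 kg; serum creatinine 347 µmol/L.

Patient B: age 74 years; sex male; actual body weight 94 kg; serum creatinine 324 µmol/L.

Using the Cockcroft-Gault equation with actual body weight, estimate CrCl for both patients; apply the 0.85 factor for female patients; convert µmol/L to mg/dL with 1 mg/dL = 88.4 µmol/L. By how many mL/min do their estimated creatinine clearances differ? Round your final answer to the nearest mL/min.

9 mL/min

Patient A: SCr = 347 / 88.4 = 3.925 mg/dL
Patient A: CrCl = (140 − 76) × 76.5 / (72 × 3.925) × 0.85 = 4896.0 / 282.60 × 0.85 ≈ 14.7 mL/min
Patient B: SCr = 324 / 88.4 = 3.665 mg/dL
Patient B: CrCl = (140 − 74) × 94 / (72 × 3.665) = 6204.0 / 263.88 ≈ 23.5 mL/min
|14.7 − 23.5| = 8.8 mL/min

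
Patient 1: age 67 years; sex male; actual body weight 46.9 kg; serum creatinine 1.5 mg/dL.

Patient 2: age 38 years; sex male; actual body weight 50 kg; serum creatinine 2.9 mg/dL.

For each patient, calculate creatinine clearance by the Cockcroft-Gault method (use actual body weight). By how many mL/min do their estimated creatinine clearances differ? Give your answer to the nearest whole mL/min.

Patient 1: CrCl = (140 − 67) × 46.9 / (72 × 1.5) = 3423.7 / 108.00 ≈ 31.7 mL/min
Patient 2: CrCl = (140 − 38) × 50 / (72 × 2.9) = 5100.0 / 208.80 ≈ 24.4 mL/min
|31.7 − 24.4| = 7.3 mL/min

7 mL/min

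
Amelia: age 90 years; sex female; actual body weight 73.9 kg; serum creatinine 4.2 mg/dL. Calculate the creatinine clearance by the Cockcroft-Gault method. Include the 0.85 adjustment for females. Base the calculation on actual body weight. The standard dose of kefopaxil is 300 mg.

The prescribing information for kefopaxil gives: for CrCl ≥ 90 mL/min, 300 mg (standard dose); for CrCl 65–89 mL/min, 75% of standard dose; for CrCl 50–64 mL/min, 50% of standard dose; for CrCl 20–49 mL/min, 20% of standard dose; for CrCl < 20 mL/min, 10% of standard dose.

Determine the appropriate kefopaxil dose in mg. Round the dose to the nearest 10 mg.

30 mg

CrCl = (140 − 90) × 73.9 / (72 × 4.2) × 0.85 = 3695.0 / 302.40 × 0.85 ≈ 10.4 mL/min
CrCl ≈ 10 mL/min → bracket < 20 mL/min.
10% of 300 mg = 30 mg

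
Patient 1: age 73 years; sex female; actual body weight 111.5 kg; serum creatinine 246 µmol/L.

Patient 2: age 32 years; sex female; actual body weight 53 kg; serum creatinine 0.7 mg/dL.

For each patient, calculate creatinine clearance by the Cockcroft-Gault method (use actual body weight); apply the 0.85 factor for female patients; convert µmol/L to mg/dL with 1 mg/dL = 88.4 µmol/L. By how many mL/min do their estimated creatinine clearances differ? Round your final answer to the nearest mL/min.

65 mL/min

Patient 1: SCr = 246 / 88.4 = 2.783 mg/dL
Patient 1: CrCl = (140 − 73) × 111.5 / (72 × 2.783) × 0.85 = 7470.5 / 200.38 × 0.85 ≈ 31.7 mL/min
Patient 2: CrCl = (140 − 32) × 53 / (72 × 0.7) × 0.85 = 5724.0 / 50.40 × 0.85 ≈ 96.5 mL/min
|31.7 − 96.5| = 64.8 mL/min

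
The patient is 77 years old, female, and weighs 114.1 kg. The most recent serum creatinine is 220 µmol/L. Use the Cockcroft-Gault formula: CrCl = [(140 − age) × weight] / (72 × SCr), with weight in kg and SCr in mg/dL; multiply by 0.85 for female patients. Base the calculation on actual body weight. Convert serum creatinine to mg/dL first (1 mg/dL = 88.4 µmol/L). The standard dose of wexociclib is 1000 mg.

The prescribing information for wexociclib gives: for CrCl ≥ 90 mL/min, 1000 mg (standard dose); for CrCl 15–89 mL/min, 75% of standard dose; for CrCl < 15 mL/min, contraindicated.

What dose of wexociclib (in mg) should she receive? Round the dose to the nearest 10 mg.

750 mg

SCr = 220 / 88.4 = 2.489 mg/dL
CrCl = (140 − 77) × 114.1 / (72 × 2.489) × 0.85 = 7188.3 / 179.21 × 0.85 ≈ 34.1 mL/min
CrCl ≈ 34 mL/min → bracket 15–89 mL/min.
75% of 1000 mg = 750 mg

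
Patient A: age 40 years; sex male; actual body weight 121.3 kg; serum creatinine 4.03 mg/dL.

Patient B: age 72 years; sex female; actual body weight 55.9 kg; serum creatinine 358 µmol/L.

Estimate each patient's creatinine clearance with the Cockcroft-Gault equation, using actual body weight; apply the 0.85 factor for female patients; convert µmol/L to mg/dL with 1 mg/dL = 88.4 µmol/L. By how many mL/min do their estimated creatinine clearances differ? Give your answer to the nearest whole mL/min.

Patient A: CrCl = (140 − 40) × 121.3 / (72 × 4.03) = 12130.0 / 290.16 ≈ 41.8 mL/min
Patient B: SCr = 358 / 88.4 = 4.05 mg/dL
Patient B: CrCl = (140 − 72) × 55.9 / (72 × 4.05) × 0.85 = 3801.2 / 291.60 × 0.85 ≈ 11.1 mL/min
|41.8 − 11.1| = 30.7 mL/min

31 mL/min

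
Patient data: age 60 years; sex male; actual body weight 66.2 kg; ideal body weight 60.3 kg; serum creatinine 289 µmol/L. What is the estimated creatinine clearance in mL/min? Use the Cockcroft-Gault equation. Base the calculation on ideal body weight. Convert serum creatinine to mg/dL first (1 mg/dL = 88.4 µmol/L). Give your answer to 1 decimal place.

SCr = 289 / 88.4 = 3.269 mg/dL
CrCl = (140 − 60) × 60.3 / (72 × 3.269) = 4824.0 / 235.37 ≈ 20.5 mL/min

20.5 mL/min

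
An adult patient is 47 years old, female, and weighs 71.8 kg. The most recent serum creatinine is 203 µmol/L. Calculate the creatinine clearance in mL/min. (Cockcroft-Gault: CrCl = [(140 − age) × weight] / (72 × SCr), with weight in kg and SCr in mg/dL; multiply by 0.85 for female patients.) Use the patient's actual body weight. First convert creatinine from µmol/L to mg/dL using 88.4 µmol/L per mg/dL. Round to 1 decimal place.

34.3 mL/min

SCr = 203 / 88.4 = 2.296 mg/dL
CrCl = (140 − 47) × 71.8 / (72 × 2.296) × 0.85 = 6677.4 / 165.31 × 0.85 ≈ 34.3 mL/min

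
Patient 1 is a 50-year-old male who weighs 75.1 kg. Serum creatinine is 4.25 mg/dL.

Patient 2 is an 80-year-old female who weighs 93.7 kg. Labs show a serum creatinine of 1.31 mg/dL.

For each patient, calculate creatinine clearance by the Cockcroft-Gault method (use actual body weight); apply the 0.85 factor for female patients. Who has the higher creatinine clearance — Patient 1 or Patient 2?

Patient 2

Patient 1: CrCl = (140 − 50) × 75.1 / (72 × 4.25) = 6759.0 / 306.00 ≈ 22.1 mL/min
Patient 2: CrCl = (140 − 80) × 93.7 / (72 × 1.31) × 0.85 = 5622.0 / 94.32 × 0.85 ≈ 50.7 mL/min
22.1 vs 50.7 mL/min → Patient 2 is higher.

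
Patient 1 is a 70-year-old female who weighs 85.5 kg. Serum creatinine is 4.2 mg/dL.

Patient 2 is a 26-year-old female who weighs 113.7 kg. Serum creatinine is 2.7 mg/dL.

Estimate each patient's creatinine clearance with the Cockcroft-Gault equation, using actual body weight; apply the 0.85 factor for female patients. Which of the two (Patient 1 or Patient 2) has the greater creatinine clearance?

Patient 1: CrCl = (140 − 70) × 85.5 / (72 × 4.2) × 0.85 = 5985.0 / 302.40 × 0.85 ≈ 16.8 mL/min
Patient 2: CrCl = (140 − 26) × 113.7 / (72 × 2.7) × 0.85 = 12961.8 / 194.40 × 0.85 ≈ 56.7 mL/min
16.8 vs 56.7 mL/min → Patient 2 is higher.

Patient 2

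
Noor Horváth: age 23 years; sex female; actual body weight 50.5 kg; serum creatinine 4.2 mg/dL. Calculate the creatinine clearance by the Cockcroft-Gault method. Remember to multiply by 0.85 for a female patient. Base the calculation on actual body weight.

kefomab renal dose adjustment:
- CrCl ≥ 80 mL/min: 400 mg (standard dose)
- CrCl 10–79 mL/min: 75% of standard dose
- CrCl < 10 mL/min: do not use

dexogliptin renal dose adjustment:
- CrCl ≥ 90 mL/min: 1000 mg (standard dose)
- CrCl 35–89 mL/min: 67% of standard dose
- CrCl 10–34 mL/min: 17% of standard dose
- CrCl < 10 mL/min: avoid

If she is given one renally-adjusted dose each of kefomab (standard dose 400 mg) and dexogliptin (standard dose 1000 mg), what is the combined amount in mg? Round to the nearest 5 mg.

470 mg

CrCl = (140 − 23) × 50.5 / (72 × 4.2) × 0.85 = 5908.5 / 302.40 × 0.85 ≈ 16.6 mL/min
CrCl ≈ 17 mL/min.
kefomab: 10–79 mL/min → 75% of 400 mg = 300 mg.
dexogliptin: 10–34 mL/min → 17% of 1000 mg = 170 mg.
Total = 300 + 170 = 470 mg.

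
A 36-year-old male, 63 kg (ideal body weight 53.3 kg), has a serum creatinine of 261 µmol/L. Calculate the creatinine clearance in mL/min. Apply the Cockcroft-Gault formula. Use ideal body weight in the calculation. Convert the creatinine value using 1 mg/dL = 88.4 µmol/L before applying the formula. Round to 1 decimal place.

SCr = 261 / 88.4 = 2.952 mg/dL
CrCl = (140 − 36) × 53.3 / (72 × 2.952) = 5543.2 / 212.54 ≈ 26.1 mL/min

26.1 mL/min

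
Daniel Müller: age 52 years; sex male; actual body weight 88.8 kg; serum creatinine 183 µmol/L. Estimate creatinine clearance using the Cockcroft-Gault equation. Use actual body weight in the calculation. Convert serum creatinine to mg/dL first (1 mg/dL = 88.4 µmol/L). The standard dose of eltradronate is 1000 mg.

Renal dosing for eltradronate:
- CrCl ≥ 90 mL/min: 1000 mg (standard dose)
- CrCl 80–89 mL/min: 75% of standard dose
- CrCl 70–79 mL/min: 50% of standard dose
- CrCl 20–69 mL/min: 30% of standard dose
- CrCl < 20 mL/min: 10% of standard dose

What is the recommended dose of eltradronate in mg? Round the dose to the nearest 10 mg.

SCr = 183 / 88.4 = 2.07 mg/dL
CrCl = (140 − 52) × 88.8 / (72 × 2.07) = 7814.4 / 149.04 ≈ 52.4 mL/min
CrCl ≈ 52 mL/min → bracket 20–69 mL/min.
30% of 1000 mg = 300 mg

300 mg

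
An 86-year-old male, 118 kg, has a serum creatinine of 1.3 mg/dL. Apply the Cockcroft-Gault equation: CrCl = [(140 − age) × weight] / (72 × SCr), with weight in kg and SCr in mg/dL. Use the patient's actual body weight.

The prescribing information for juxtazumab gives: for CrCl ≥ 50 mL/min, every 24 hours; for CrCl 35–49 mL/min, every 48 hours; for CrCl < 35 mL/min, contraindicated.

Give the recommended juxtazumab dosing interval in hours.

every 24 hours

CrCl = (140 − 86) × 118 / (72 × 1.3) = 6372.0 / 93.60 ≈ 68.1 mL/min
CrCl ≈ 68 mL/min → bracket ≥ 50 mL/min → every 24 hours.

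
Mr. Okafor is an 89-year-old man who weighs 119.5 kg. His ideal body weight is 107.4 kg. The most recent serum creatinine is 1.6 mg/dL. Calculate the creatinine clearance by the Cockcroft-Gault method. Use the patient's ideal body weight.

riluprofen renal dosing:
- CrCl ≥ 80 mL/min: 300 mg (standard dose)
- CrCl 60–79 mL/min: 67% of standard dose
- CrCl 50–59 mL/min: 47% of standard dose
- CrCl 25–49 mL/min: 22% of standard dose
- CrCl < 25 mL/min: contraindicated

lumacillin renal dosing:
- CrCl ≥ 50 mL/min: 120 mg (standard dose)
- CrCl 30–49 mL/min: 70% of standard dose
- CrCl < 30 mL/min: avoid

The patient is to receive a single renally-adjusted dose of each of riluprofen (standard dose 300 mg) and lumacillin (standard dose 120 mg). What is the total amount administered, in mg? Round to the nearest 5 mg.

150 mg

CrCl = (140 − 89) × 107.4 / (72 × 1.6) = 5477.4 / 115.20 ≈ 47.5 mL/min
CrCl ≈ 48 mL/min.
riluprofen: 25–49 mL/min → 22% of 300 mg = 66 mg.
lumacillin: 30–49 mL/min → 70% of 120 mg = 84 mg.
Total = 66 + 84 = 150 mg.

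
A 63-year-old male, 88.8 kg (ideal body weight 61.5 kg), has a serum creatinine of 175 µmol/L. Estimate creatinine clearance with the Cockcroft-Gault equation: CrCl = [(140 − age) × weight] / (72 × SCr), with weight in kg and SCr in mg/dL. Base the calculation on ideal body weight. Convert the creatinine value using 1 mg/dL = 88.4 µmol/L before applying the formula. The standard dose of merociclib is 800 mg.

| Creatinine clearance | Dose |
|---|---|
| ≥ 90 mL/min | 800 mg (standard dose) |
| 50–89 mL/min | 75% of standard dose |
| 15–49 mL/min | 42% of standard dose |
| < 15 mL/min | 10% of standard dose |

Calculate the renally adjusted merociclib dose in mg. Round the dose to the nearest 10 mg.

SCr = 175 / 88.4 = 1.98 mg/dL
CrCl = (140 − 63) × 61.5 / (72 × 1.98) = 4735.5 / 142.56 ≈ 33.2 mL/min
CrCl ≈ 33 mL/min → bracket 15–49 mL/min.
42% of 800 mg = 336 mg → 340 mg

340 mg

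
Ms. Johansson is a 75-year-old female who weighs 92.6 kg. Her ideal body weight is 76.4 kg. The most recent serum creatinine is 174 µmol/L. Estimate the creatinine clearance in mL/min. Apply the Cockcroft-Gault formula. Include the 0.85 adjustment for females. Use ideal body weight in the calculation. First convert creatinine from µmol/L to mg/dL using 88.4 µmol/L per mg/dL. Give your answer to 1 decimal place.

SCr = 174 / 88.4 = 1.968 mg/dL
CrCl = (140 − 75) × 76.4 / (72 × 1.968) × 0.85 = 4966.0 / 141.70 × 0.85 ≈ 29.8 mL/min

29.8 mL/min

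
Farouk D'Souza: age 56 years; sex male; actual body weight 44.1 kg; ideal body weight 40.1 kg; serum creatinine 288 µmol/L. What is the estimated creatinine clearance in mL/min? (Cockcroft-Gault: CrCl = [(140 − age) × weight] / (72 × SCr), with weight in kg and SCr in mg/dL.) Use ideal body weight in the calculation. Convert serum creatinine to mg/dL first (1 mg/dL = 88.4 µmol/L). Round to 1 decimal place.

SCr = 288 / 88.4 = 3.258 mg/dL
CrCl = (140 − 56) × 40.1 / (72 × 3.258) = 3368.4 / 234.58 ≈ 14.4 mL/min

14.4 mL/min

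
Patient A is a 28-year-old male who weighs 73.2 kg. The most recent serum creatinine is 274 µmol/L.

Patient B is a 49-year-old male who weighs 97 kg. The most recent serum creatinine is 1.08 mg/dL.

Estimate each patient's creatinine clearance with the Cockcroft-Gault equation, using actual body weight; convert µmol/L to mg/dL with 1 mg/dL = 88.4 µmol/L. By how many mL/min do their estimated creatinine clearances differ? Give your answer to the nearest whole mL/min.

77 mL/min

Patient A: SCr = 274 / 88.4 = 3.1 mg/dL
Patient A: CrCl = (140 − 28) × 73.2 / (72 × 3.1) = 8198.4 / 223.20 ≈ 36.7 mL/min
Patient B: CrCl = (140 − 49) × 97 / (72 × 1.08) = 8827.0 / 77.76 ≈ 113.5 mL/min
|36.7 − 113.5| = 76.8 mL/min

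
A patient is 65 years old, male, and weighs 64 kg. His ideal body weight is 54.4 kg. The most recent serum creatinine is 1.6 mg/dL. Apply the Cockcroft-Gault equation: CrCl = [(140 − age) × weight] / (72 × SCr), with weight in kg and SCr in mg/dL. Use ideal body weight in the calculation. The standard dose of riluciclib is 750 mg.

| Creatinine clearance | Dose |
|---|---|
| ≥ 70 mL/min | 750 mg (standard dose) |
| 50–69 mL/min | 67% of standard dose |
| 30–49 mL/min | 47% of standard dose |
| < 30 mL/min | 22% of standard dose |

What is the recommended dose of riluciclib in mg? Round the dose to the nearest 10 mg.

350 mg

CrCl = (140 − 65) × 54.4 / (72 × 1.6) = 4080.0 / 115.20 ≈ 35.4 mL/min
CrCl ≈ 35 mL/min → bracket 30–49 mL/min.
47% of 750 mg = 352.5 mg → 350 mg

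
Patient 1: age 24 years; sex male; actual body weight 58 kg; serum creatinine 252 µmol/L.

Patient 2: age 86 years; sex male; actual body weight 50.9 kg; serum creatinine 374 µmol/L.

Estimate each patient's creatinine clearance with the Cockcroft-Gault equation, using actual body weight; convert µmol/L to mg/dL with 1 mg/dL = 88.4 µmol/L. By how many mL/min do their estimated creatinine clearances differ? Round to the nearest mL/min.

24 mL/min

Patient 1: SCr = 252 / 88.4 = 2.851 mg/dL
Patient 1: CrCl = (140 − 24) × 58 / (72 × 2.851) = 6728.0 / 205.27 ≈ 32.8 mL/min
Patient 2: SCr = 374 / 88.4 = 4.231 mg/dL
Patient 2: CrCl = (140 − 86) × 50.9 / (72 × 4.231) = 2748.6 / 304.63 ≈ 9.0 mL/min
|32.8 − 9.0| = 23.8 mL/min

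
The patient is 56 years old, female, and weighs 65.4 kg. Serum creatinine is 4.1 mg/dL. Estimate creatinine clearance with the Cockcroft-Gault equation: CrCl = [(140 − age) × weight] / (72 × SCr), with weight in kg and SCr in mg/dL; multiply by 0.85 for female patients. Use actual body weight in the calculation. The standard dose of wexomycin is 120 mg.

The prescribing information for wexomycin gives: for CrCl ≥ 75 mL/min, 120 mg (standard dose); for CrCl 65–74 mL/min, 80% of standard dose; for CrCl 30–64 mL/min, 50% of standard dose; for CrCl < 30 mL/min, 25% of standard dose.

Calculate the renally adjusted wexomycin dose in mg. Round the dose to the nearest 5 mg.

30 mg

CrCl = (140 − 56) × 65.4 / (72 × 4.1) × 0.85 = 5493.6 / 295.20 × 0.85 ≈ 15.8 mL/min
CrCl ≈ 16 mL/min → bracket < 30 mL/min.
25% of 120 mg = 30 mg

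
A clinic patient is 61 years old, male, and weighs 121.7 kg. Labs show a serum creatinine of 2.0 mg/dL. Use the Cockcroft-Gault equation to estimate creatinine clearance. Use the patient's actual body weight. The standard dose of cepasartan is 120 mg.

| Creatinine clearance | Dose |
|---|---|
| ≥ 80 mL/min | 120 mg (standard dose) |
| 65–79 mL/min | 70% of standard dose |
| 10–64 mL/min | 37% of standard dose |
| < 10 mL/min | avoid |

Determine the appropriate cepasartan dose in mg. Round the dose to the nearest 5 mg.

CrCl = (140 − 61) × 121.7 / (72 × 2) = 9614.3 / 144.00 ≈ 66.8 mL/min
CrCl ≈ 67 mL/min → bracket 65–79 mL/min.
70% of 120 mg = 84 mg → 85 mg

85 mg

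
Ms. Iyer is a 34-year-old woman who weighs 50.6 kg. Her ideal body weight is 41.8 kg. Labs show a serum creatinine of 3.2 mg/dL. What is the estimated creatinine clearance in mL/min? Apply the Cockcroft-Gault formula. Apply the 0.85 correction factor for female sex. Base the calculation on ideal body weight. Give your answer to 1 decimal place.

16.3 mL/min

CrCl = (140 − 34) × 41.8 / (72 × 3.2) × 0.85 = 4430.8 / 230.40 × 0.85 ≈ 16.3 mL/min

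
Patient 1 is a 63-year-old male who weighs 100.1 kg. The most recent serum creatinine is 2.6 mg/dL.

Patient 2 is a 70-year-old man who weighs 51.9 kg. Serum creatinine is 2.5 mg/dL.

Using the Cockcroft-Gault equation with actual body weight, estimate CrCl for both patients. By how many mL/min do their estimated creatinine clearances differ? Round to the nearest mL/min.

Patient 1: CrCl = (140 − 63) × 100.1 / (72 × 2.6) = 7707.7 / 187.20 ≈ 41.2 mL/min
Patient 2: CrCl = (140 − 70) × 51.9 / (72 × 2.5) = 3633.0 / 180.00 ≈ 20.2 mL/min
|41.2 − 20.2| = 21.0 mL/min

21 mL/min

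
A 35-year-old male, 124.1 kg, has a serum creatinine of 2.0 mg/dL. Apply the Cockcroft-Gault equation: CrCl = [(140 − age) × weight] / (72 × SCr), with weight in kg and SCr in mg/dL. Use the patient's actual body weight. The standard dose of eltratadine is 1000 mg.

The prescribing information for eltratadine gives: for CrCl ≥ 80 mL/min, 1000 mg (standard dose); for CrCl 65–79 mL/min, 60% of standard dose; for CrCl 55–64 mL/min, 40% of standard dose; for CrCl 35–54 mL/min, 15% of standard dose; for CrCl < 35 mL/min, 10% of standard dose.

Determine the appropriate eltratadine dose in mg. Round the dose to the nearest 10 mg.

1000 mg

CrCl = (140 − 35) × 124.1 / (72 × 2) = 13030.5 / 144.00 ≈ 90.5 mL/min
CrCl ≈ 90 mL/min → bracket ≥ 80 mL/min.
100% of 1000 mg = 1000 mg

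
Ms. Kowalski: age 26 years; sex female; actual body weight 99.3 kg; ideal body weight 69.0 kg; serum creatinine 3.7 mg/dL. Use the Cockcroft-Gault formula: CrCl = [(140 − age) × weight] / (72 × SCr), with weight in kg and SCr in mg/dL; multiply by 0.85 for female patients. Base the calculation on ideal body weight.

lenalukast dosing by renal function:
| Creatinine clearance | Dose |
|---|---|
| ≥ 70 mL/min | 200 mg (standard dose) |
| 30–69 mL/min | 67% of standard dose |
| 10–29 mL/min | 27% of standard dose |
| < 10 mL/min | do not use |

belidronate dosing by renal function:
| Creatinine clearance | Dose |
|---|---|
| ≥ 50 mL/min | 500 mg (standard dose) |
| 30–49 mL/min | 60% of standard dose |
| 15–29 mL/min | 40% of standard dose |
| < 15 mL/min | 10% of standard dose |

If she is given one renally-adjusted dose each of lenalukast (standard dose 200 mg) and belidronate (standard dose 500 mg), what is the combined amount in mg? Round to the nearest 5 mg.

255 mg

CrCl = (140 − 26) × 69 / (72 × 3.7) × 0.85 = 7866.0 / 266.40 × 0.85 ≈ 25.1 mL/min
CrCl ≈ 25 mL/min.
lenalukast: 10–29 mL/min → 27% of 200 mg = 54 mg.
belidronate: 15–29 mL/min → 40% of 500 mg = 200 mg.
Total = 54 + 200 = 254 mg.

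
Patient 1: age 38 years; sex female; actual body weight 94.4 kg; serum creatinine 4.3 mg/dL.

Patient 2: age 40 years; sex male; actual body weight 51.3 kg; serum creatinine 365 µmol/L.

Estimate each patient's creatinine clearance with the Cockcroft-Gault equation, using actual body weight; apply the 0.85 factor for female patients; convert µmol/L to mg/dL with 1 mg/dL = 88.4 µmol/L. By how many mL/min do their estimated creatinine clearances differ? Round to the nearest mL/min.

9 mL/min

Patient 1: CrCl = (140 − 38) × 94.4 / (72 × 4.3) × 0.85 = 9628.8 / 309.60 × 0.85 ≈ 26.4 mL/min
Patient 2: SCr = 365 / 88.4 = 4.129 mg/dL
Patient 2: CrCl = (140 − 40) × 51.3 / (72 × 4.129) = 5130.0 / 297.29 ≈ 17.3 mL/min
|26.4 − 17.3| = 9.1 mL/min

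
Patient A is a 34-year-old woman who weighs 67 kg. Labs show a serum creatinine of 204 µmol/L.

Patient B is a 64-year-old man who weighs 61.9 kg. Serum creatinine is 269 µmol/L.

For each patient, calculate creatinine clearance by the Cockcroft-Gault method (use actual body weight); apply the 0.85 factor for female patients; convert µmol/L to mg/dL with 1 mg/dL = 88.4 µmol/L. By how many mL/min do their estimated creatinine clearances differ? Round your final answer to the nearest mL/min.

15 mL/min

Patient A: SCr = 204 / 88.4 = 2.308 mg/dL
Patient A: CrCl = (140 − 34) × 67 / (72 × 2.308) × 0.85 = 7102.0 / 166.18 × 0.85 ≈ 36.3 mL/min
Patient B: SCr = 269 / 88.4 = 3.043 mg/dL
Patient B: CrCl = (140 − 64) × 61.9 / (72 × 3.043) = 4704.4 / 219.10 ≈ 21.5 mL/min
|36.3 − 21.5| = 14.8 mL/min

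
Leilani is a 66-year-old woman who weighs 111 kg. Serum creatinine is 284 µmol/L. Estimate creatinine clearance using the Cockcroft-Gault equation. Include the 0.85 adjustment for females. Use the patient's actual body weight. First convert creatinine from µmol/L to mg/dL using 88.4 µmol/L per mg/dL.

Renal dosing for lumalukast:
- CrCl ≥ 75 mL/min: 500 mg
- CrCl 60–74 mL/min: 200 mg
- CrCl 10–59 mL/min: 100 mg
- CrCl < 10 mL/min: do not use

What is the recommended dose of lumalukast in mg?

100 mg

SCr = 284 / 88.4 = 3.213 mg/dL
CrCl = (140 − 66) × 111 / (72 × 3.213) × 0.85 = 8214.0 / 231.34 × 0.85 ≈ 30.2 mL/min
CrCl ≈ 30 mL/min → bracket 10–59 mL/min.
Dose for this bracket: 100 mg.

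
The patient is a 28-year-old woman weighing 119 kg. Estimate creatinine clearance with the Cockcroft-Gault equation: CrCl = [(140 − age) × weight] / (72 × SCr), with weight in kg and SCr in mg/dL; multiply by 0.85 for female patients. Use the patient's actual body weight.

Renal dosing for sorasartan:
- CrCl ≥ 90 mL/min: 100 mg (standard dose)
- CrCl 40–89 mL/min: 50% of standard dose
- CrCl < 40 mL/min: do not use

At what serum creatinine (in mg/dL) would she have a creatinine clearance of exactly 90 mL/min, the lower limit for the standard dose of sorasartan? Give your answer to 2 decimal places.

Standard dose requires CrCl ≥ 90 mL/min.
Set (140 − 28) × 119 × 0.85 / (72 × SCr) = 90
SCr = (140 − 28) × 119 × 0.85 / (72 × 90) = 1.748 mg/dL

1.75 mg/dL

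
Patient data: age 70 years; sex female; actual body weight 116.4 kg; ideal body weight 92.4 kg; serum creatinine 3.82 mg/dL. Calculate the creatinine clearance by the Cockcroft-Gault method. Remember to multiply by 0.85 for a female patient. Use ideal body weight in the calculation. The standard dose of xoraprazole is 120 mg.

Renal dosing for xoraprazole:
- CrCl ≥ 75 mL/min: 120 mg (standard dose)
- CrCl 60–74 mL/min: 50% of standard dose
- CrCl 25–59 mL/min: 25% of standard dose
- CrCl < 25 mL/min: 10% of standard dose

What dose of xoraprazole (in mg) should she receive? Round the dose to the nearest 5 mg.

10 mg

CrCl = (140 − 70) × 92.4 / (72 × 3.82) × 0.85 = 6468.0 / 275.04 × 0.85 ≈ 20.0 mL/min
CrCl ≈ 20 mL/min → bracket < 25 mL/min.
10% of 120 mg = 12 mg → 10 mg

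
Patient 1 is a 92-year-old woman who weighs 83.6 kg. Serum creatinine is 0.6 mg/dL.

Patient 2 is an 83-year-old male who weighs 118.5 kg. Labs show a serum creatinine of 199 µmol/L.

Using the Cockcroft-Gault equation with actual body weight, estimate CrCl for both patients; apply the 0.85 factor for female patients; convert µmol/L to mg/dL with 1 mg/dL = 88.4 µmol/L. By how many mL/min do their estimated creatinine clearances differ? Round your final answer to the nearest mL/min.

37 mL/min

Patient 1: CrCl = (140 − 92) × 83.6 / (72 × 0.6) × 0.85 = 4012.8 / 43.20 × 0.85 ≈ 79.0 mL/min
Patient 2: SCr = 199 / 88.4 = 2.251 mg/dL
Patient 2: CrCl = (140 − 83) × 118.5 / (72 × 2.251) = 6754.5 / 162.07 ≈ 41.7 mL/min
|79.0 − 41.7| = 37.3 mL/min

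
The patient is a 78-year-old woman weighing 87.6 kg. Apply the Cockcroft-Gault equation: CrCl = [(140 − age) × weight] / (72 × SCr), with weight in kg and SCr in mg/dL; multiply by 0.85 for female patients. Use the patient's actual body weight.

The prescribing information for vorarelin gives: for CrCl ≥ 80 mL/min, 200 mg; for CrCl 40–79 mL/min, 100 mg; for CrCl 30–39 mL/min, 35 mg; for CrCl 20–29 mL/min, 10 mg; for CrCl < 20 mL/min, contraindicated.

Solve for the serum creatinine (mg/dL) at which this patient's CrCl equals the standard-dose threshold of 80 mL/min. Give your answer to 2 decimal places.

0.80 mg/dL

Standard dose requires CrCl ≥ 80 mL/min.
Set (140 − 78) × 87.6 × 0.85 / (72 × SCr) = 80
SCr = (140 − 78) × 87.6 × 0.85 / (72 × 80) = 0.801 mg/dL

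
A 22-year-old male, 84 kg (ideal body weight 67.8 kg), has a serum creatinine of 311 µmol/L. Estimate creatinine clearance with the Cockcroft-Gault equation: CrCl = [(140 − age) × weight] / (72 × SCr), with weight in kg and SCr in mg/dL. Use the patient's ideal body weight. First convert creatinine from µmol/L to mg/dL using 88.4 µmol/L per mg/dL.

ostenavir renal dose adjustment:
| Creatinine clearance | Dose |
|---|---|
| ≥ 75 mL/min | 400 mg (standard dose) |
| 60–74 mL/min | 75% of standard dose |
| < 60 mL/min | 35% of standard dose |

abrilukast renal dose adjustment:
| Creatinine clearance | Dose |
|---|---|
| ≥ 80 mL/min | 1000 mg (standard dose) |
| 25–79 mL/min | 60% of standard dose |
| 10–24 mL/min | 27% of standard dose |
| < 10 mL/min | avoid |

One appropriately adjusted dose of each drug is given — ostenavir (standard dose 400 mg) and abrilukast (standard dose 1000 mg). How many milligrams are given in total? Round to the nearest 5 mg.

SCr = 311 / 88.4 = 3.518 mg/dL
CrCl = (140 − 22) × 67.8 / (72 × 3.518) = 8000.4 / 253.30 ≈ 31.6 mL/min
CrCl ≈ 32 mL/min.
ostenavir: < 60 mL/min → 35% of 400 mg = 140 mg.
abrilukast: 25–79 mL/min → 60% of 1000 mg = 600 mg.
Total = 140 + 600 = 740 mg.

740 mg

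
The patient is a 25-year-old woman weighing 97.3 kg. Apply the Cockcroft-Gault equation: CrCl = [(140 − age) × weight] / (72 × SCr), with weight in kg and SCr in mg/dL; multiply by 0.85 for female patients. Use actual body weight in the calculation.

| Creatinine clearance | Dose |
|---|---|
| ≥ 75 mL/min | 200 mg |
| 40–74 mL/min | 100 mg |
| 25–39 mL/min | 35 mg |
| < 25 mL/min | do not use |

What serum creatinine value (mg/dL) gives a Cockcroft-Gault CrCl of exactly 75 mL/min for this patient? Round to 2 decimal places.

1.76 mg/dL

Standard dose requires CrCl ≥ 75 mL/min.
Set (140 − 25) × 97.3 × 0.85 / (72 × SCr) = 75
SCr = (140 − 25) × 97.3 × 0.85 / (72 × 75) = 1.761 mg/dL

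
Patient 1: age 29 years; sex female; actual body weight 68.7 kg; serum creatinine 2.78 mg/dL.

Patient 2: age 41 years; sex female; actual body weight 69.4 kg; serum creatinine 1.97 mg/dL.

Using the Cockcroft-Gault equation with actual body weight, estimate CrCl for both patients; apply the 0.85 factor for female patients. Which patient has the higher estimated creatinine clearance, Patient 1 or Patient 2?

Patient 1: CrCl = (140 − 29) × 68.7 / (72 × 2.78) × 0.85 = 7625.7 / 200.16 × 0.85 ≈ 32.4 mL/min
Patient 2: CrCl = (140 − 41) × 69.4 / (72 × 1.97) × 0.85 = 6870.6 / 141.84 × 0.85 ≈ 41.2 mL/min
32.4 vs 41.2 mL/min → Patient 2 is higher.

Patient 2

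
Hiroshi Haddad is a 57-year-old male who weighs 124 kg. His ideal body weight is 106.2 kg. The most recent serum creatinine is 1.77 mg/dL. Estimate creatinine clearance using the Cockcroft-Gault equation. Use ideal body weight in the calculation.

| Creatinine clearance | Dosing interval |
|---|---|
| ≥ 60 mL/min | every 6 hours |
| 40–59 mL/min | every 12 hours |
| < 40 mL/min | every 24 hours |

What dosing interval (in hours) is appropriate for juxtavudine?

every 6 hours

CrCl = (140 − 57) × 106.2 / (72 × 1.77) = 8814.6 / 127.44 ≈ 69.2 mL/min
CrCl ≈ 69 mL/min → bracket ≥ 60 mL/min → every 6 hours.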